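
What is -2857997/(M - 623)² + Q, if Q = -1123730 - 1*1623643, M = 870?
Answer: -167617337354/61009 ≈ -2.7474e+6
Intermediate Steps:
Q = -2747373 (Q = -1123730 - 1623643 = -2747373)
-2857997/(M - 623)² + Q = -2857997/(870 - 623)² - 2747373 = -2857997/(247²) - 2747373 = -2857997/61009 - 2747373 = -167617337354/61009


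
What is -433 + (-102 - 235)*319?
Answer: -107936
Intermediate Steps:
-433 + (-102 - 235)*319 = -433 - 337*319 = -433 - 107503 = -107936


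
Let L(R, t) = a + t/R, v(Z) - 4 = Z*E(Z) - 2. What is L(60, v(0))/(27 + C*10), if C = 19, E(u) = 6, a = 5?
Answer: 151/6510 ≈ 0.023195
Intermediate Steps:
v(Z) = 2 + 6*Z (v(Z) = 4 + (Z*6 - 2) = 4 + (6*Z - 2) = 4 + (-2 + 6*Z) = 2 + 6*Z)
L(R, t) = 5 + t/R
L(60, v(0))/(27 + C*10) = (5 + (2 + 6*0)/60)/(27 + 19*10) = (5 + (2 + 0)*(1/60))/(27 + 190) = (5 + 2*(1/60))/217 = (5 + 1/30)*(1/217) = (151/30)*(1/217) = 151/6510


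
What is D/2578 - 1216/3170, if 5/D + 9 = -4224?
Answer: -6634913717/17296588290 ≈ -0.38360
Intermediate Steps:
D = -5/4233 (D = 5/(-9 - 4224) = 5/(-4233) = 5*(-1/4233) = -5/4233 ≈ -0.0011812)
D/2578 - 1216/3170 = -5/4233/2578 - 1216/3170 = -5/4233*1/2578 - 1216*1/3170 = -5/10912674 - 608/1585 = -6634913717/17296588290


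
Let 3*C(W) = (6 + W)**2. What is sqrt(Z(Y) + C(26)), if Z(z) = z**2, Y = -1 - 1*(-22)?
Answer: sqrt(7041)/3 ≈ 27.970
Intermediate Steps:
C(W) = (6 + W)**2/3
Y = 21 (Y = -1 + 22 = 21)
sqrt(Z(Y) + C(26)) = sqrt(21**2 + (6 + 26)**2/3) = sqrt(441 + (1/3)*32**2) = sqrt(441 + (1/3)*1024) = sqrt(441 + 1024/3) = sqrt(2347/3) = sqrt(7041)/3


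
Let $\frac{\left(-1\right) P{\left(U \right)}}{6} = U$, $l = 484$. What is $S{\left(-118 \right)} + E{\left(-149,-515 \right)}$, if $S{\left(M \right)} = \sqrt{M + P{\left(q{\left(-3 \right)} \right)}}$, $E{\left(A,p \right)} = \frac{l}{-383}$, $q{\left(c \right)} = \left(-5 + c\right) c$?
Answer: $- \frac{484}{383} + i \sqrt{262} \approx -1.2637 + 16.186 i$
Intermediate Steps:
$q{\left(c \right)} = c \left(-5 + c\right)$
$P{\left(U \right)} = - 6 U$
$E{\left(A,p \right)} = - \frac{484}{383}$ ($E{\left(A,p \right)} = \frac{484}{-383} = 484 \left(- \frac{1}{383}\right) = - \frac{484}{383}$)
$S{\left(M \right)} = \sqrt{-144 + M}$ ($S{\left(M \right)} = \sqrt{M - 6 \left(- 3 \left(-5 - 3\right)\right)} = \sqrt{M - 6 \left(\left(-3\right) \left(-8\right)\right)} = \sqrt{M - 144} = \sqrt{-144 + M}$)
$S{\left(-118 \right)} + E{\left(-149,-515 \right)} = \sqrt{-144 - 118} - \frac{484}{383} = \sqrt{-262} - \frac{484}{383} = i \sqrt{262} - \frac{484}{383} = - \frac{484}{383} + i \sqrt{262}$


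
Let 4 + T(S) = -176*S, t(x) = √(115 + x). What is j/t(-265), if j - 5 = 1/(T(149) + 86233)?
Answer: -150013*I*√6/900075 ≈ -0.40825*I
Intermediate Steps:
T(S) = -4 - 176*S
j = 300026/60005 (j = 5 + 1/((-4 - 176*149) + 86233) = 5 + 1/((-4 - 26224) + 86233) = 5 + 1/(-26228 + 86233) = 5 + 1/60005 = 300026/60005 ≈ 5.0000)
j/t(-265) = 300026/(60005*(√(115 - 265))) = 300026/(60005*(√(-150))) = 300026/(60005*((5*I*√6))) = 300026*(-I*√6/30)/60005 = -150013*I*√6/900075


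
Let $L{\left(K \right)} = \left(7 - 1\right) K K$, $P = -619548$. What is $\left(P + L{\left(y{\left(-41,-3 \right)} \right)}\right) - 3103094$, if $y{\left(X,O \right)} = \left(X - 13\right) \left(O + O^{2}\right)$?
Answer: $-3092786$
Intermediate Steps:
$y{\left(X,O \right)} = \left(-13 + X\right) \left(O + O^{2}\right)$
$L{\left(K \right)} = 6 K^{2}$ ($L{\left(K \right)} = 6 K K = 6 K^{2}$)
$\left(P + L{\left(y{\left(-41,-3 \right)} \right)}\right) - 3103094 = \left(-619548 + 6 \left(- 3 \left(-13 - 41 - -39 - -123\right)\right)^{2}\right) - 3103094 = \left(-619548 + 6 \left(- 3 \left(-13 - 41 + 39 + 123\right)\right)^{2}\right) - 3103094 = \left(-619548 + 6 \left(\left(-3\right) 108\right)^{2}\right) - 3103094 = \left(-619548 + 6 \left(-324\right)^{2}\right) - 3103094 = \left(-619548 + 6 \cdot 104976\right) - 3103094 = \left(-619548 + 629856\right) - 3103094 = 10308 - 3103094 = -3092786$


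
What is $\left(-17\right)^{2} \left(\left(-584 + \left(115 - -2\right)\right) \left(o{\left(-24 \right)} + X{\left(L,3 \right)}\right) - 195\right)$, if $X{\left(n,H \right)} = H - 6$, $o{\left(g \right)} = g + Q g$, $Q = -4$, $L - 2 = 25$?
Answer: $-9368802$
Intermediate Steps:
$L = 27$ ($L = 2 + 25 = 27$)
$o{\left(g \right)} = - 3 g$ ($o{\left(g \right)} = g - 4 g = - 3 g$)
$X{\left(n,H \right)} = -6 + H$
$\left(-17\right)^{2} \left(\left(-584 + \left(115 - -2\right)\right) \left(o{\left(-24 \right)} + X{\left(L,3 \right)}\right) - 195\right) = \left(-17\right)^{2} \left(\left(-584 + \left(115 - -2\right)\right) \left(\left(-3\right) \left(-24\right) + \left(-6 + 3\right)\right) - 195\right) = 289 \left(\left(-584 + \left(115 + 2\right)\right) \left(72 - 3\right) - 195\right) = 289 \left(\left(-584 + 117\right) 69 - 195\right) = 289 \left(\left(-467\right) 69 - 195\right) = 289 \left(-32223 - 195\right) = 289 \left(-32418\right) = -9368802$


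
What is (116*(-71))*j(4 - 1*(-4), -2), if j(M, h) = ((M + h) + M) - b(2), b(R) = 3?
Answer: -90596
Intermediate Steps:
j(M, h) = -3 + h + 2*M (j(M, h) = ((M + h) + M) - 1*3 = (h + 2*M) - 3 = -3 + h + 2*M)
(116*(-71))*j(4 - 1*(-4), -2) = (116*(-71))*(-3 - 2 + 2*(4 - 1*(-4))) = -8236*(-3 - 2 + 2*(4 + 4)) = -8236*(-3 - 2 + 2*8) = -8236*(-3 - 2 + 16) = -8236*11 = -90596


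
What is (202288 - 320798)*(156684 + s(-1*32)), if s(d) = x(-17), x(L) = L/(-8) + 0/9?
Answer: -74275490695/4 ≈ -1.8569e+10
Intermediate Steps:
x(L) = -L/8 (x(L) = L*(-1/8) + 0*(1/9) = -L/8 + 0 = -L/8)
s(d) = 17/8 (s(d) = -1/8*(-17) = 17/8)
(202288 - 320798)*(156684 + s(-1*32)) = (202288 - 320798)*(156684 + 17/8) = -118510*1253489/8 = -74275490695/4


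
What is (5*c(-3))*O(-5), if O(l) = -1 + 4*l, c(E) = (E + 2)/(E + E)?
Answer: -35/2 ≈ -17.500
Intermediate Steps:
c(E) = (2 + E)/(2*E) (c(E) = (2 + E)/((2*E)) = (2 + E)*(1/(2*E)) = (2 + E)/(2*E))
(5*c(-3))*O(-5) = (5*((½)*(2 - 3)/(-3)))*(-1 + 4*(-5)) = (5*((½)*(-⅓)*(-1)))*(-1 - 20) = (5*(⅙))*(-21) = (⅚)*(-21) = -35/2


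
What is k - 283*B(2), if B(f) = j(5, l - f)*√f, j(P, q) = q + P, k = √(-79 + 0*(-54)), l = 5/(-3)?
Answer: -1132*√2/3 + I*√79 ≈ -533.63 + 8.8882*I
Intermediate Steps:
l = -5/3 (l = 5*(-⅓) = -5/3 ≈ -1.6667)
k = I*√79 (k = √(-79 + 0) = √(-79) = I*√79 ≈ 8.8882*I)
j(P, q) = P + q
B(f) = √f*(10/3 - f) (B(f) = (5 + (-5/3 - f))*√f = (10/3 - f)*√f = √f*(10/3 - f))
k - 283*B(2) = I*√79 - 283*√2*(10/3 - 1*2) = I*√79 - 283*√2*(10/3 - 2) = I*√79 - 283*√2*4/3 = I*√79 - 1132*√2/3 = -1132*√2/3 + I*√79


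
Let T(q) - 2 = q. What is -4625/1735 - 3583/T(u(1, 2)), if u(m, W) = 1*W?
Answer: -1247001/1388 ≈ -898.42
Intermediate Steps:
u(m, W) = W
T(q) = 2 + q
-4625/1735 - 3583/T(u(1, 2)) = -4625/1735 - 3583/(2 + 2) = -4625*1/1735 - 3583/4 = -925/347 - 3583*¼ = -925/347 - 3583/4 = -1247001/1388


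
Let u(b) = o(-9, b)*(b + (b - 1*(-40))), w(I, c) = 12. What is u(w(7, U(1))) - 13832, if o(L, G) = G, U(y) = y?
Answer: -13064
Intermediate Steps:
u(b) = b*(40 + 2*b) (u(b) = b*(b + (b - 1*(-40))) = b*(b + (b + 40)) = b*(b + (40 + b)) = b*(40 + 2*b))
u(w(7, U(1))) - 13832 = 2*12*(20 + 12) - 13832 = 2*12*32 - 13832 = 768 - 13832 = -13064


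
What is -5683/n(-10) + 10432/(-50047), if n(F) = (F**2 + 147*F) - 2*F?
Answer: 270333901/67563450 ≈ 4.0012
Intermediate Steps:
n(F) = F**2 + 145*F
-5683/n(-10) + 10432/(-50047) = -5683*(-1/(10*(145 - 10))) + 10432/(-50047) = -5683/((-10*135)) + 10432*(-1/50047) = -5683/(-1350) - 10432/50047 = -5683*(-1/1350) - 10432/50047 = 5683/1350 - 10432/50047 = 270333901/67563450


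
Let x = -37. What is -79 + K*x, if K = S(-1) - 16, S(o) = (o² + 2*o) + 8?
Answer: 254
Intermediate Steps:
S(o) = 8 + o² + 2*o
K = -9 (K = (8 + (-1)² + 2*(-1)) - 16 = (8 + 1 - 2) - 16 = 7 - 16 = -9)
-79 + K*x = -79 - 9*(-37) = -79 + 333 = 254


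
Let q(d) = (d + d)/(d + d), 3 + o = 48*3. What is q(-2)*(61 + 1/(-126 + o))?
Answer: 916/15 ≈ 61.067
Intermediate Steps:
o = 141 (o = -3 + 48*3 = -3 + 144 = 141)
q(d) = 1 (q(d) = (2*d)/((2*d)) = (2*d)*(1/(2*d)) = 1)
q(-2)*(61 + 1/(-126 + o)) = 1*(61 + 1/(-126 + 141)) = 1*(61 + 1/15) = 1*(916/15) = 916/15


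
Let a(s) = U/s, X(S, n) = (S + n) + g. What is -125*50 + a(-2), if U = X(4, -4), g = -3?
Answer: -12497/2 ≈ -6248.5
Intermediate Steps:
X(S, n) = -3 + S + n (X(S, n) = (S + n) - 3 = -3 + S + n)
U = -3 (U = -3 + 4 - 4 = -3)
a(s) = -3/s
-125*50 + a(-2) = -125*50 - 3/(-2) = -6250 - 3*(-1/2) = -6250 + 3/2 = -12497/2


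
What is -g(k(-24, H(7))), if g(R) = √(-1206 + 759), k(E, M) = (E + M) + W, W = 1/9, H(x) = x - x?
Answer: -I*√447 ≈ -21.142*I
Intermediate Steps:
H(x) = 0
W = ⅑ ≈ 0.11111
k(E, M) = ⅑ + E + M (k(E, M) = (E + M) + ⅑ = ⅑ + E + M)
g(R) = I*√447 (g(R) = √(-447) = I*√447)
-g(k(-24, H(7))) = -I*√447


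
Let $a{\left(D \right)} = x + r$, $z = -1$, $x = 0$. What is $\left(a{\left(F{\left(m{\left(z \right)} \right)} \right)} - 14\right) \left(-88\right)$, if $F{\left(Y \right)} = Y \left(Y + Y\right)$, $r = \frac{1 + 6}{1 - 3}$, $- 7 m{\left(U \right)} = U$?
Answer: $1540$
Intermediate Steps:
$m{\left(U \right)} = - \frac{U}{7}$
$r = - \frac{7}{2}$ ($r = \frac{7}{-2} = 7 \left(- \frac{1}{2}\right) = - \frac{7}{2} \approx -3.5$)
$F{\left(Y \right)} = 2 Y^{2}$ ($F{\left(Y \right)} = Y 2 Y = 2 Y^{2}$)
$a{\left(D \right)} = - \frac{7}{2}$ ($a{\left(D \right)} = 0 - \frac{7}{2} = - \frac{7}{2}$)
$\left(a{\left(F{\left(m{\left(z \right)} \right)} \right)} - 14\right) \left(-88\right) = \left(- \frac{7}{2} - 14\right) \left(-88\right) = \left(- \frac{35}{2}\right) \left(-88\right) = 1540$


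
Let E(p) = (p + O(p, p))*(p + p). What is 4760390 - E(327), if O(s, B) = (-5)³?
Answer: 4628282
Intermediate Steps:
O(s, B) = -125
E(p) = 2*p*(-125 + p) (E(p) = (p - 125)*(p + p) = (-125 + p)*(2*p) = 2*p*(-125 + p))
4760390 - E(327) = 4760390 - 2*327*(-125 + 327) = 4760390 - 2*327*202 = 4760390 - 1*132108 = 4760390 - 132108 = 4628282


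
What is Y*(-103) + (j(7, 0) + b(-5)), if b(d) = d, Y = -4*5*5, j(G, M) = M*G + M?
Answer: 10295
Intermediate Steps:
j(G, M) = M + G*M (j(G, M) = G*M + M = M + G*M)
Y = -100 (Y = -20*5 = -100)
Y*(-103) + (j(7, 0) + b(-5)) = -100*(-103) + (0*(1 + 7) - 5) = 10300 + (0*8 - 5) = 10300 + (0 - 5) = 10300 - 5 = 10295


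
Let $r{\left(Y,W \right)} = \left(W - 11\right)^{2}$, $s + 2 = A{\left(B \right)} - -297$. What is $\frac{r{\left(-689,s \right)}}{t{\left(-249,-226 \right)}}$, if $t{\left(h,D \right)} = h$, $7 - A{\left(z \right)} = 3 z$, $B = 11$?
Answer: $- \frac{22188}{83} \approx -267.33$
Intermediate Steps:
$A{\left(z \right)} = 7 - 3 z$
$s = 269$ ($s = -2 + \left(\left(7 - 33\right) - -297\right) = -2 + \left(\left(7 - 33\right) + 297\right) = -2 + \left(-26 + 297\right) = -2 + 271 = 269$)
$r{\left(Y,W \right)} = \left(-11 + W\right)^{2}$
$\frac{r{\left(-689,s \right)}}{t{\left(-249,-226 \right)}} = \frac{\left(-11 + 269\right)^{2}}{-249} = 258^{2} \left(- \frac{1}{249}\right) = 66564 \left(- \frac{1}{249}\right) = - \frac{22188}{83}$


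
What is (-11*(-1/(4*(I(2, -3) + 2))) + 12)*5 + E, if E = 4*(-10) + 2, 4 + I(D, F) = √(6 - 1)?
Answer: 99/2 + 55*√5/4 ≈ 80.246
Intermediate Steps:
I(D, F) = -4 + √5 (I(D, F) = -4 + √(6 - 1) = -4 + √5)
E = -38 (E = -40 + 2 = -38)
(-11*(-1/(4*(I(2, -3) + 2))) + 12)*5 + E = (-11*(-1/(4*((-4 + √5) + 2))) + 12)*5 - 38 = (-11*(-1/(4*(-2 + √5))) + 12)*5 - 38 = (-11/(8 - 4*√5) + 12)*5 - 38 = (12 - 11/(8 - 4*√5))*5 - 38 = (60 - 55/(8 - 4*√5)) - 38 = 22 - 55/(8 - 4*√5)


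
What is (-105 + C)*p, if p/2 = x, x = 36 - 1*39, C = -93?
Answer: 1188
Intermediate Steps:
x = -3 (x = 36 - 39 = -3)
p = -6 (p = 2*(-3) = -6)
(-105 + C)*p = (-105 - 93)*(-6) = -198*(-6) = 1188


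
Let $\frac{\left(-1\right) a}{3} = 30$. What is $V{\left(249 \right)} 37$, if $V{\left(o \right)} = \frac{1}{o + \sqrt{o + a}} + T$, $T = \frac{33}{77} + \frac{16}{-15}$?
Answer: $- \frac{50779651}{2164470} - \frac{37 \sqrt{159}}{61842} \approx -23.468$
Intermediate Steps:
$a = -90$ ($a = \left(-3\right) 30 = -90$)
$T = - \frac{67}{105}$ ($T = 33 \cdot \frac{1}{77} + 16 \left(- \frac{1}{15}\right) = \frac{3}{7} - \frac{16}{15} = - \frac{67}{105} \approx -0.63809$)
$V{\left(o \right)} = - \frac{67}{105} + \frac{1}{o + \sqrt{-90 + o}}$ ($V{\left(o \right)} = \frac{1}{o + \sqrt{o - 90}} - \frac{67}{105} = \frac{1}{o + \sqrt{-90 + o}} - \frac{67}{105} = - \frac{67}{105} + \frac{1}{o + \sqrt{-90 + o}}$)
$V{\left(249 \right)} 37 = \frac{105 - 16683 - 67 \sqrt{-90 + 249}}{105 \left(249 + \sqrt{-90 + 249}\right)} 37 = \frac{105 - 16683 - 67 \sqrt{159}}{105 \left(249 + \sqrt{159}\right)} 37 = \frac{-16578 - 67 \sqrt{159}}{105 \left(249 + \sqrt{159}\right)} 37 = \frac{37 \left(-16578 - 67 \sqrt{159}\right)}{105 \left(249 + \sqrt{159}\right)}$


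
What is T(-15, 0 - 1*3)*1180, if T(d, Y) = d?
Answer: -17700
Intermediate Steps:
T(-15, 0 - 1*3)*1180 = -15*1180 = -17700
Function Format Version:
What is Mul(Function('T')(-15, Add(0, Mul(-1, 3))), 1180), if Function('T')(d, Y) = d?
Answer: -17700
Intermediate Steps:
Mul(Function('T')(-15, Add(0, Mul(-1, 3))), 1180) = Mul(-15, 1180) = -17700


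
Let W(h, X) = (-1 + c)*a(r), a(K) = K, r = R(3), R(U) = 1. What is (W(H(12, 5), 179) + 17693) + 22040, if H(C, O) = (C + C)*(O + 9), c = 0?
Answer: 39732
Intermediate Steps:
r = 1
H(C, O) = 2*C*(9 + O) (H(C, O) = (2*C)*(9 + O) = 2*C*(9 + O))
W(h, X) = -1 (W(h, X) = (-1 + 0)*1 = -1*1 = -1)
(W(H(12, 5), 179) + 17693) + 22040 = (-1 + 17693) + 22040 = 17692 + 22040 = 39732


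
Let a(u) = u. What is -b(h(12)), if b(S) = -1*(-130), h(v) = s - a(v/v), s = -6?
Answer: -130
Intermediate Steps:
h(v) = -7 (h(v) = -6 - v/v = -6 - 1*1 = -6 - 1 = -7)
b(S) = 130
-b(h(12)) = -1*130 = -130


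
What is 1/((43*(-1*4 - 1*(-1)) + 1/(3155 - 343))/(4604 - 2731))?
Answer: -5266876/362747 ≈ -14.519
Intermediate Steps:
1/((43*(-1*4 - 1*(-1)) + 1/(3155 - 343))/(4604 - 2731)) = 1/((43*(-4 + 1) + 1/2812)/1873) = 1/((43*(-3) + 1/2812)*(1/1873)) = 1/((-129 + 1/2812)*(1/1873)) = 1/(-362747/2812*1/1873) = 1/(-362747/5266876) = -5266876/362747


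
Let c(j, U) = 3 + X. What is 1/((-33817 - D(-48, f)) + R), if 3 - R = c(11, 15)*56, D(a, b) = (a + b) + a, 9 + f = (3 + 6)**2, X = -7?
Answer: -1/33566 ≈ -2.9792e-5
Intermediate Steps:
c(j, U) = -4 (c(j, U) = 3 - 7 = -4)
f = 72 (f = -9 + (3 + 6)**2 = -9 + 9**2 = -9 + 81 = 72)
D(a, b) = b + 2*a
R = 227 (R = 3 - (-4)*56 = 3 - 1*(-224) = 3 + 224 = 227)
1/((-33817 - D(-48, f)) + R) = 1/((-33817 - (72 + 2*(-48))) + 227) = 1/((-33817 - (72 - 96)) + 227) = 1/((-33817 - 1*(-24)) + 227) = 1/((-33817 + 24) + 227) = 1/(-33793 + 227) = 1/(-33566) = -1/33566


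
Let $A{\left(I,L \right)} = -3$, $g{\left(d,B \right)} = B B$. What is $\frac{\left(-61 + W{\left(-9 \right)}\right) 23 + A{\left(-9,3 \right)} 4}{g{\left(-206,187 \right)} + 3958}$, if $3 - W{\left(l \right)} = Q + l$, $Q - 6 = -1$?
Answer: $- \frac{1254}{38927} \approx -0.032214$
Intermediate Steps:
$Q = 5$ ($Q = 6 - 1 = 5$)
$W{\left(l \right)} = -2 - l$ ($W{\left(l \right)} = 3 - \left(5 + l\right) = -2 - l$)
$g{\left(d,B \right)} = B^{2}$
$\frac{\left(-61 + W{\left(-9 \right)}\right) 23 + A{\left(-9,3 \right)} 4}{g{\left(-206,187 \right)} + 3958} = \frac{\left(-61 - -7\right) 23 - 12}{187^{2} + 3958} = \frac{\left(-61 + \left(-2 + 9\right)\right) 23 - 12}{34969 + 3958} = \frac{\left(-61 + 7\right) 23 - 12}{38927} = \left(\left(-54\right) 23 - 12\right) \frac{1}{38927} = \left(-1242 - 12\right) \frac{1}{38927} = \left(-1254\right) \frac{1}{38927} = - \frac{1254}{38927}$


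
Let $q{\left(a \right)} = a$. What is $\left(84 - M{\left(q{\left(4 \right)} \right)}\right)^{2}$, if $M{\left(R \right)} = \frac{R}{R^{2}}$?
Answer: $\frac{112225}{16} \approx 7014.1$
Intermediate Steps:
$M{\left(R \right)} = \frac{1}{R}$ ($M{\left(R \right)} = \frac{R}{R^{2}} = \frac{1}{R}$)
$\left(84 - M{\left(q{\left(4 \right)} \right)}\right)^{2} = \left(84 - \frac{1}{4}\right)^{2} = \left(\frac{335}{4}\right)^{2} = \frac{112225}{16}$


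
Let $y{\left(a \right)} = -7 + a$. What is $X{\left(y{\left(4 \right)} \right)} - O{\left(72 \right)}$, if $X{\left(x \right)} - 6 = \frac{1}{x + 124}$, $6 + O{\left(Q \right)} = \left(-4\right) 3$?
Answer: $\frac{2905}{121} \approx 24.008$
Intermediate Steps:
$O{\left(Q \right)} = -18$ ($O{\left(Q \right)} = -6 - 12 = -18$)
$X{\left(x \right)} = 6 + \frac{1}{124 + x}$ ($X{\left(x \right)} = 6 + \frac{1}{x + 124} = 6 + \frac{1}{124 + x}$)
$X{\left(y{\left(4 \right)} \right)} - O{\left(72 \right)} = \frac{745 + 6 \left(-7 + 4\right)}{124 + \left(-7 + 4\right)} - -18 = \frac{745 + 6 \left(-3\right)}{124 - 3} + 18 = \frac{745 - 18}{121} + 18 = \frac{1}{121} \cdot 727 + 18 = \frac{727}{121} + 18 = \frac{2905}{121}$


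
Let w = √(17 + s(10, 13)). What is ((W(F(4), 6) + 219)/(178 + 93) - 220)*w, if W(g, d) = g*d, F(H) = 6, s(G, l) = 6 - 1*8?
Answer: -59365*√15/271 ≈ -848.41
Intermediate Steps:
s(G, l) = -2 (s(G, l) = 6 - 8 = -2)
W(g, d) = d*g
w = √15 (w = √(17 - 2) = √15 ≈ 3.8730)
((W(F(4), 6) + 219)/(178 + 93) - 220)*w = ((6*6 + 219)/(178 + 93) - 220)*√15 = ((36 + 219)/271 - 220)*√15 = (255*(1/271) - 220)*√15 = (255/271 - 220)*√15 = -59365*√15/271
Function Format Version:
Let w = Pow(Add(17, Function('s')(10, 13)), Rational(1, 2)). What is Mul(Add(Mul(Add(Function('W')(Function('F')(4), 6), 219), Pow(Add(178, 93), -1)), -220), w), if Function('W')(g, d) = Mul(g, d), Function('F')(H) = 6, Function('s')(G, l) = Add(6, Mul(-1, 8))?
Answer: Mul(Rational(-59365, 271), Pow(15, Rational(1, 2))) ≈ -848.41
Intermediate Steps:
Function('s')(G, l) = -2 (Function('s')(G, l) = Add(6, -8) = -2)
Function('W')(g, d) = Mul(d, g)
w = Pow(15, Rational(1, 2)) (w = Pow(Add(17, -2), Rational(1, 2)) = Pow(15, Rational(1, 2)) ≈ 3.8730)
Mul(Add(Mul(Add(Function('W')(Function('F')(4), 6), 219), Pow(Add(178, 93), -1)), -220), w) = Mul(Add(Mul(Add(Mul(6, 6), 219), Pow(Add(178, 93), -1)), -220), Pow(15, Rational(1, 2))) = Mul(Add(Mul(Add(36, 219), Pow(271, -1)), -220), Pow(15, Rational(1, 2))) = Mul(Add(Mul(255, Rational(1, 271)), -220), Pow(15, Rational(1, 2))) = Mul(Add(Rational(255, 271), -220), Pow(15, Rational(1, 2))) = Mul(Rational(-59365, 271), Pow(15, Rational(1, 2)))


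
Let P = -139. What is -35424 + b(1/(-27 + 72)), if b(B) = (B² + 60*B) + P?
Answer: -72012374/2025 ≈ -35562.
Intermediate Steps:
b(B) = -139 + B² + 60*B (b(B) = (B² + 60*B) - 139 = -139 + B² + 60*B)
-35424 + b(1/(-27 + 72)) = -35424 + (-139 + (1/(-27 + 72))² + 60/(-27 + 72)) = -35424 + (-139 + (1/45)² + 60/45) = -35424 + (-139 + (1/45)² + 60*(1/45)) = -35424 + (-139 + 1/2025 + 4/3) = -35424 - 278774/2025 = -72012374/2025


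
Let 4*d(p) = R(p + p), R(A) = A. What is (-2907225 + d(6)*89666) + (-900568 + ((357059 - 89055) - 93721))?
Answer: -3364512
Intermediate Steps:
d(p) = p/2 (d(p) = (p + p)/4 = (2*p)/4 = p/2)
(-2907225 + d(6)*89666) + (-900568 + ((357059 - 89055) - 93721)) = (-2907225 + ((½)*6)*89666) + (-900568 + ((357059 - 89055) - 93721)) = (-2907225 + 3*89666) + (-900568 + (268004 - 93721)) = (-2907225 + 268998) + (-900568 + 174283) = -2638227 - 726285 = -3364512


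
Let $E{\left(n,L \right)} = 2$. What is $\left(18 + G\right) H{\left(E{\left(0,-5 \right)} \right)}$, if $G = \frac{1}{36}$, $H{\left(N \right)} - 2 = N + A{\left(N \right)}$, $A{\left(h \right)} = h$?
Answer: $\frac{649}{6} \approx 108.17$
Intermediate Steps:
$H{\left(N \right)} = 2 + 2 N$ ($H{\left(N \right)} = 2 + \left(N + N\right) = 2 + 2 N$)
$G = \frac{1}{36} \approx 0.027778$
$\left(18 + G\right) H{\left(E{\left(0,-5 \right)} \right)} = \left(18 + \frac{1}{36}\right) \left(2 + 2 \cdot 2\right) = \frac{649 \left(2 + 4\right)}{36} = \frac{649}{36} \cdot 6 = \frac{649}{6}$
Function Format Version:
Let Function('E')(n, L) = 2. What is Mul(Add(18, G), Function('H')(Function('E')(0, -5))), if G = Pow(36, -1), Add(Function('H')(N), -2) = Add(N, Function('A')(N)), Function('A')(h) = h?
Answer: Rational(649, 6) ≈ 108.17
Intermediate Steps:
Function('H')(N) = Add(2, Mul(2, N)) (Function('H')(N) = Add(2, Add(N, N)) = Add(2, Mul(2, N)))
G = Rational(1, 36) ≈ 0.027778
Mul(Add(18, G), Function('H')(Function('E')(0, -5))) = Mul(Add(18, Rational(1, 36)), Add(2, Mul(2, 2))) = Mul(Rational(649, 36), Add(2, 4)) = Mul(Rational(649, 36), 6) = Rational(649, 6)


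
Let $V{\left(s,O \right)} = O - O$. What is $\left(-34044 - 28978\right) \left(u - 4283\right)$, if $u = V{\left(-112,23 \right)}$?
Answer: $269923226$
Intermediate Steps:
$V{\left(s,O \right)} = 0$
$u = 0$
$\left(-34044 - 28978\right) \left(u - 4283\right) = \left(-34044 - 28978\right) \left(0 - 4283\right) = \left(-63022\right) \left(-4283\right) = 269923226$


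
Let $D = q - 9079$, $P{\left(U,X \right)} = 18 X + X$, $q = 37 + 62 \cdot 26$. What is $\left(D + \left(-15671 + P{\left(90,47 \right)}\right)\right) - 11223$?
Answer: $-33431$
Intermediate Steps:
$q = 1649$ ($q = 37 + 1612 = 1649$)
$P{\left(U,X \right)} = 19 X$
$D = -7430$ ($D = 1649 - 9079 = -7430$)
$\left(D + \left(-15671 + P{\left(90,47 \right)}\right)\right) - 11223 = \left(-7430 + \left(-15671 + 19 \cdot 47\right)\right) - 11223 = \left(-7430 + \left(-15671 + 893\right)\right) - 11223 = \left(-7430 - 14778\right) - 11223 = -22208 - 11223 = -33431$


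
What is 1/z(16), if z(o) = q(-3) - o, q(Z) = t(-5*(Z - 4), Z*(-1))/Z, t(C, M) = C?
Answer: -3/83 ≈ -0.036145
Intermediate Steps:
q(Z) = (20 - 5*Z)/Z (q(Z) = (-5*(Z - 4))/Z = (-5*(-4 + Z))/Z = (20 - 5*Z)/Z)
z(o) = -35/3 - o (z(o) = (-5 + 20/(-3)) - o = (-5 + 20*(-1/3)) - o = (-5 - 20/3) - o = -35/3 - o)
1/z(16) = 1/(-35/3 - 1*16) = 1/(-35/3 - 16) = 1/(-83/3) = -3/83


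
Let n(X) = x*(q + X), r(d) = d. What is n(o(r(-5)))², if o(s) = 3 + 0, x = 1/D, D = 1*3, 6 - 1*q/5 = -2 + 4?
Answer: 529/9 ≈ 58.778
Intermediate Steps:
q = 20 (q = 30 - 5*(-2 + 4) = 30 - 5*2 = 30 - 10 = 20)
D = 3
x = ⅓ (x = 1/3 = ⅓ ≈ 0.33333)
o(s) = 3
n(X) = 20/3 + X/3 (n(X) = (20 + X)/3 = 20/3 + X/3)
n(o(r(-5)))² = (20/3 + (⅓)*3)² = (20/3 + 1)² = (23/3)² = 529/9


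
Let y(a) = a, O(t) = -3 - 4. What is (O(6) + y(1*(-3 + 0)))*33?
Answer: -330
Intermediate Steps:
O(t) = -7
(O(6) + y(1*(-3 + 0)))*33 = (-7 + 1*(-3 + 0))*33 = (-7 + 1*(-3))*33 = (-7 - 3)*33 = -10*33 = -330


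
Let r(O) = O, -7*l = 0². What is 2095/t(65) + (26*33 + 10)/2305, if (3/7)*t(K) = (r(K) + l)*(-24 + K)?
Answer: 6135893/8599955 ≈ 0.71348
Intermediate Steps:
l = 0 (l = -⅐*0² = -⅐*0 = 0)
t(K) = 7*K*(-24 + K)/3 (t(K) = 7*((K + 0)*(-24 + K))/3 = 7*(K*(-24 + K))/3 = 7*K*(-24 + K)/3)
2095/t(65) + (26*33 + 10)/2305 = 2095/(((7/3)*65*(-24 + 65))) + (26*33 + 10)/2305 = 2095/(((7/3)*65*41)) + (858 + 10)*(1/2305) = 2095/(18655/3) + 868*(1/2305) = 2095*(3/18655) + 868/2305 = 1257/3731 + 868/2305 = 6135893/8599955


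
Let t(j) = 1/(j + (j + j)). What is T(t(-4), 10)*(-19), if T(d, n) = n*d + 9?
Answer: -931/6 ≈ -155.17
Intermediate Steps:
t(j) = 1/(3*j) (t(j) = 1/(j + 2*j) = 1/(3*j))
T(d, n) = 9 + d*n (T(d, n) = d*n + 9 = 9 + d*n)
T(t(-4), 10)*(-19) = (9 + ((⅓)/(-4))*10)*(-19) = (9 + ((⅓)*(-¼))*10)*(-19) = (9 - 1/12*10)*(-19) = (9 - ⅚)*(-19) = (49/6)*(-19) = -931/6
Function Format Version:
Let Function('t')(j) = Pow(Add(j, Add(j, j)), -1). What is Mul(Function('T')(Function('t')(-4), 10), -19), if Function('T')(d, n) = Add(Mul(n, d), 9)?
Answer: Rational(-931, 6) ≈ -155.17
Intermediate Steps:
Function('t')(j) = Mul(Rational(1, 3), Pow(j, -1)) (Function('t')(j) = Pow(Add(j, Mul(2, j)), -1) = Pow(Mul(3, j), -1) = Mul(Rational(1, 3), Pow(j, -1)))
Function('T')(d, n) = Add(9, Mul(d, n)) (Function('T')(d, n) = Add(Mul(d, n), 9) = Add(9, Mul(d, n)))
Mul(Function('T')(Function('t')(-4), 10), -19) = Mul(Add(9, Mul(Mul(Rational(1, 3), Pow(-4, -1)), 10)), -19) = Mul(Add(9, Mul(Mul(Rational(1, 3), Rational(-1, 4)), 10)), -19) = Mul(Add(9, Mul(Rational(-1, 12), 10)), -19) = Mul(Add(9, Rational(-5, 6)), -19) = Mul(Rational(49, 6), -19) = Rational(-931, 6)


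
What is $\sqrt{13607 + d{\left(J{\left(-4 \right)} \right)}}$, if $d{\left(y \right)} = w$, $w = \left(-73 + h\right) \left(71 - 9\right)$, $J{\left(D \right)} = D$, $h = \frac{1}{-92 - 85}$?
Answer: $\frac{5 \sqrt{11379507}}{177} \approx 95.292$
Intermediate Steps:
$h = - \frac{1}{177}$ ($h = \frac{1}{-177} = - \frac{1}{177} \approx -0.0056497$)
$w = - \frac{801164}{177}$ ($w = \left(-73 - \frac{1}{177}\right) \left(71 - 9\right) = \left(- \frac{12922}{177}\right) 62 = - \frac{801164}{177} \approx -4526.4$)
$d{\left(y \right)} = - \frac{801164}{177}$
$\sqrt{13607 + d{\left(J{\left(-4 \right)} \right)}} = \sqrt{13607 - \frac{801164}{177}} = \sqrt{\frac{1607275}{177}} = \frac{5 \sqrt{11379507}}{177}$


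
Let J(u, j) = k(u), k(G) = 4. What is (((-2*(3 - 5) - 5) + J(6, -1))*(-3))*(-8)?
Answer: 72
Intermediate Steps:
J(u, j) = 4
(((-2*(3 - 5) - 5) + J(6, -1))*(-3))*(-8) = (((-2*(3 - 5) - 5) + 4)*(-3))*(-8) = (((-2*(-2) - 5) + 4)*(-3))*(-8) = (((4 - 5) + 4)*(-3))*(-8) = ((-1 + 4)*(-3))*(-8) = (3*(-3))*(-8) = -9*(-8) = 72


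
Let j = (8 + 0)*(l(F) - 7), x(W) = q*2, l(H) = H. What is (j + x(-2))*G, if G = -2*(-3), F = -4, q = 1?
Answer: -516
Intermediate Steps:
x(W) = 2 (x(W) = 1*2 = 2)
G = 6
j = -88 (j = (8 + 0)*(-4 - 7) = 8*(-11) = -88)
(j + x(-2))*G = (-88 + 2)*6 = -86*6 = -516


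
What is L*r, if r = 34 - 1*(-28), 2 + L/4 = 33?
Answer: 7688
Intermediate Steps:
L = 124 (L = -8 + 4*33 = -8 + 132 = 124)
r = 62 (r = 34 + 28 = 62)
L*r = 124*62 = 7688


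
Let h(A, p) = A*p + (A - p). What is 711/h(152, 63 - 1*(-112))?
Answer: 79/2953 ≈ 0.026752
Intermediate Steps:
h(A, p) = A - p + A*p
711/h(152, 63 - 1*(-112)) = 711/(152 - (63 - 1*(-112)) + 152*(63 - 1*(-112))) = 711/(152 - (63 + 112) + 152*(63 + 112)) = 711/(152 - 1*175 + 152*175) = 711/(152 - 175 + 26600) = 711/26577 = 711*(1/26577) = 79/2953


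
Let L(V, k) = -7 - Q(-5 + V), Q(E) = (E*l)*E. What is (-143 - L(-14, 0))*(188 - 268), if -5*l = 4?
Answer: 33984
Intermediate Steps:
l = -⅘ (l = -⅕*4 = -⅘ ≈ -0.80000)
Q(E) = -4*E²/5 (Q(E) = (E*(-⅘))*E = (-4*E/5)*E = -4*E²/5)
L(V, k) = -7 + 4*(-5 + V)²/5 (L(V, k) = -7 - (-4)*(-5 + V)²/5 = -7 + 4*(-5 + V)²/5)
(-143 - L(-14, 0))*(188 - 268) = (-143 - (-7 + 4*(-5 - 14)²/5))*(188 - 268) = (-143 - (-7 + (⅘)*(-19)²))*(-80) = (-143 - (-7 + (⅘)*361))*(-80) = (-143 - (-7 + 1444/5))*(-80) = (-143 - 1*1409/5)*(-80) = (-143 - 1409/5)*(-80) = -2124/5*(-80) = 33984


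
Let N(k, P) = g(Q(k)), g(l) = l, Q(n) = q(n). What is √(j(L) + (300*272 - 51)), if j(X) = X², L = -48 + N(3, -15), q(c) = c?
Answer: 3*√9286 ≈ 289.09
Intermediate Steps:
Q(n) = n
N(k, P) = k
L = -45 (L = -48 + 3 = -45)
√(j(L) + (300*272 - 51)) = √((-45)² + (300*272 - 51)) = √(2025 + (81600 - 51)) = √(2025 + 81549) = √83574 = 3*√9286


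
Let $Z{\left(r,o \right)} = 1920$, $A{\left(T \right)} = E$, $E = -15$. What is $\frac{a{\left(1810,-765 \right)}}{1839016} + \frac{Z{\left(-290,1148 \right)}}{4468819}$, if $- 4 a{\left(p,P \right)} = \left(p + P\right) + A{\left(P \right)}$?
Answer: $\frac{4760379655}{16436459284208} \approx 0.00028962$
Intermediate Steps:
$A{\left(T \right)} = -15$
$a{\left(p,P \right)} = \frac{15}{4} - \frac{P}{4} - \frac{p}{4}$ ($a{\left(p,P \right)} = - \frac{\left(p + P\right) - 15}{4} = - \frac{\left(P + p\right) - 15}{4} = - \frac{-15 + P + p}{4} = \frac{15}{4} - \frac{P}{4} - \frac{p}{4}$)
$\frac{a{\left(1810,-765 \right)}}{1839016} + \frac{Z{\left(-290,1148 \right)}}{4468819} = \frac{\frac{15}{4} - - \frac{765}{4} - \frac{905}{2}}{1839016} + \frac{1920}{4468819} = \left(\frac{15}{4} + \frac{765}{4} - \frac{905}{2}\right) \frac{1}{1839016} + 1920 \cdot \frac{1}{4468819} = \left(- \frac{515}{2}\right) \frac{1}{1839016} + \frac{1920}{4468819} = - \frac{515}{3678032} + \frac{1920}{4468819} = \frac{4760379655}{16436459284208}$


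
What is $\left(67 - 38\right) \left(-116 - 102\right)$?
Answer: $-6322$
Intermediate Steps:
$\left(67 - 38\right) \left(-116 - 102\right) = \left(67 - 38\right) \left(-218\right) = 29 \left(-218\right) = -6322$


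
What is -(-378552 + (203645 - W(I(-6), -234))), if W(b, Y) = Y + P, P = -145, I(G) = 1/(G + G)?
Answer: 174528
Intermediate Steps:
I(G) = 1/(2*G)
W(b, Y) = -145 + Y (W(b, Y) = Y - 145 = -145 + Y)
-(-378552 + (203645 - W(I(-6), -234))) = -(-378552 + (203645 - (-145 - 234))) = -(-378552 + (203645 - 1*(-379))) = -(-378552 + (203645 + 379)) = -(-378552 + 204024) = -1*(-174528) = 174528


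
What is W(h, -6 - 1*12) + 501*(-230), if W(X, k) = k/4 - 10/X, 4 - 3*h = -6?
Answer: -230475/2 ≈ -1.1524e+5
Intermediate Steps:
h = 10/3 (h = 4/3 - ⅓*(-6) = 4/3 + 2 = 10/3 ≈ 3.3333)
W(X, k) = -10/X + k/4 (W(X, k) = k*(¼) - 10/X = k/4 - 10/X = -10/X + k/4)
W(h, -6 - 1*12) + 501*(-230) = (-10/10/3 + (-6 - 1*12)/4) + 501*(-230) = (-10*3/10 + (-6 - 12)/4) - 115230 = (-3 + (¼)*(-18)) - 115230 = (-3 - 9/2) - 115230 = -15/2 - 115230 = -230475/2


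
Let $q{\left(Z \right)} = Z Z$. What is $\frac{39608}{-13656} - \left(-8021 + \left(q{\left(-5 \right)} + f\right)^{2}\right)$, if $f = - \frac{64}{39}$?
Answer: $\frac{6467031223}{865449} \approx 7472.5$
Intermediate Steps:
$f = - \frac{64}{39}$ ($f = \left(-64\right) \frac{1}{39} = - \frac{64}{39} \approx -1.641$)
$q{\left(Z \right)} = Z^{2}$
$\frac{39608}{-13656} - \left(-8021 + \left(q{\left(-5 \right)} + f\right)^{2}\right) = \frac{39608}{-13656} - \left(-8021 + \left(\left(-5\right)^{2} - \frac{64}{39}\right)^{2}\right) = 39608 \left(- \frac{1}{13656}\right) - \left(-8021 + \left(25 - \frac{64}{39}\right)^{2}\right) = - \frac{4951}{1707} - \left(-8021 + \left(\frac{911}{39}\right)^{2}\right) = - \frac{4951}{1707} - \left(-8021 + \frac{829921}{1521}\right) = - \frac{4951}{1707} - - \frac{11370020}{1521} = - \frac{4951}{1707} + \frac{11370020}{1521} = \frac{6467031223}{865449}$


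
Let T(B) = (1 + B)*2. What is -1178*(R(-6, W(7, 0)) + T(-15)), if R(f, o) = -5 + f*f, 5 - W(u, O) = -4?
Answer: -3534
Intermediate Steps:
W(u, O) = 9 (W(u, O) = 5 - 1*(-4) = 5 + 4 = 9)
R(f, o) = -5 + f²
T(B) = 2 + 2*B
-1178*(R(-6, W(7, 0)) + T(-15)) = -1178*((-5 + (-6)²) + (2 + 2*(-15))) = -1178*((-5 + 36) + (2 - 30)) = -1178*(31 - 28) = -1178*3 = -3534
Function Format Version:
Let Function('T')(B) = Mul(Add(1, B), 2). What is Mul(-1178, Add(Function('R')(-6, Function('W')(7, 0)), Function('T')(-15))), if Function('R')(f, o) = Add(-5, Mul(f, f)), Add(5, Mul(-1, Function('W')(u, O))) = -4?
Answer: -3534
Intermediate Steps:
Function('W')(u, O) = 9 (Function('W')(u, O) = Add(5, Mul(-1, -4)) = Add(5, 4) = 9)
Function('R')(f, o) = Add(-5, Pow(f, 2))
Function('T')(B) = Add(2, Mul(2, B))
Mul(-1178, Add(Function('R')(-6, Function('W')(7, 0)), Function('T')(-15))) = Mul(-1178, Add(Add(-5, Pow(-6, 2)), Add(2, Mul(2, -15)))) = Mul(-1178, Add(Add(-5, 36), Add(2, -30))) = Mul(-1178, Add(31, -28)) = Mul(-1178, 3) = -3534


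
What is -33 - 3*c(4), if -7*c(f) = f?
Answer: -219/7 ≈ -31.286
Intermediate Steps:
c(f) = -f/7
-33 - 3*c(4) = -33 - (-3)*4/7 = -33 - 3*(-4/7) = -33 + 12/7 = -219/7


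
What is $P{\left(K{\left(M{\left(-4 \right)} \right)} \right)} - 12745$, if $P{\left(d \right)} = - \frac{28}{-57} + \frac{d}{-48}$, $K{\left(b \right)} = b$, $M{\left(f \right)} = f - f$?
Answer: $- \frac{726437}{57} \approx -12745.0$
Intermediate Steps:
$M{\left(f \right)} = 0$
$P{\left(d \right)} = \frac{28}{57} - \frac{d}{48}$ ($P{\left(d \right)} = \left(-28\right) \left(- \frac{1}{57}\right) + d \left(- \frac{1}{48}\right) = \frac{28}{57} - \frac{d}{48}$)
$P{\left(K{\left(M{\left(-4 \right)} \right)} \right)} - 12745 = \left(\frac{28}{57} - 0\right) - 12745 = \left(\frac{28}{57} + 0\right) - 12745 = \frac{28}{57} - 12745 = - \frac{726437}{57}$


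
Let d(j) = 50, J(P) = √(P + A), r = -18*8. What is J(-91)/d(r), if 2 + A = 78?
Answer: I*√15/50 ≈ 0.07746*I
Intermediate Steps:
A = 76 (A = -2 + 78 = 76)
r = -144
J(P) = √(76 + P) (J(P) = √(P + 76) = √(76 + P))
J(-91)/d(r) = √(76 - 91)/50 = √(-15)*(1/50) = (I*√15)*(1/50) = I*√15/50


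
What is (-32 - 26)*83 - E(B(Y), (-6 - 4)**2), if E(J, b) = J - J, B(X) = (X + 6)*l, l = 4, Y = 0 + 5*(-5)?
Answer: -4814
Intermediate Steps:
Y = -25 (Y = 0 - 25 = -25)
B(X) = 24 + 4*X (B(X) = (X + 6)*4 = (6 + X)*4 = 24 + 4*X)
E(J, b) = 0
(-32 - 26)*83 - E(B(Y), (-6 - 4)**2) = (-32 - 26)*83 - 1*0 = -58*83 + 0 = -4814 + 0 = -4814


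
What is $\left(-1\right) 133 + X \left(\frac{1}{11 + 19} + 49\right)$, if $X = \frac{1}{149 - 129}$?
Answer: $- \frac{78329}{600} \approx -130.55$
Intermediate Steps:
$X = \frac{1}{20} \approx 0.05$
$\left(-1\right) 133 + X \left(\frac{1}{11 + 19} + 49\right) = \left(-1\right) 133 + \frac{\frac{1}{11 + 19} + 49}{20} = -133 + \frac{\frac{1}{30} + 49}{20} = -133 + \frac{1}{20} \cdot \frac{1471}{30} = -133 + \frac{1471}{600} = - \frac{78329}{600}$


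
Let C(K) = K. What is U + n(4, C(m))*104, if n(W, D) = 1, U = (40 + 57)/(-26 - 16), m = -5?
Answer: 4271/42 ≈ 101.69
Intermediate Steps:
U = -97/42 (U = 97/(-42) = 97*(-1/42) = -97/42 ≈ -2.3095)
U + n(4, C(m))*104 = -97/42 + 1*104 = -97/42 + 104 = 4271/42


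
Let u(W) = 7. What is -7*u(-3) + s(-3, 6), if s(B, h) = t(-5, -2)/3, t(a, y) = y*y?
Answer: -143/3 ≈ -47.667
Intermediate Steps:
t(a, y) = y²
s(B, h) = 4/3 (s(B, h) = (-2)²/3 = 4*(⅓) = 4/3)
-7*u(-3) + s(-3, 6) = -7*7 + 4/3 = -49 + 4/3 = -143/3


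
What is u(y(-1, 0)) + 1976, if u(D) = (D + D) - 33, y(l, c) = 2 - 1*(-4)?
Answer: 1955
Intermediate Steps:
y(l, c) = 6 (y(l, c) = 2 + 4 = 6)
u(D) = -33 + 2*D (u(D) = 2*D - 33 = -33 + 2*D)
u(y(-1, 0)) + 1976 = (-33 + 2*6) + 1976 = (-33 + 12) + 1976 = -21 + 1976 = 1955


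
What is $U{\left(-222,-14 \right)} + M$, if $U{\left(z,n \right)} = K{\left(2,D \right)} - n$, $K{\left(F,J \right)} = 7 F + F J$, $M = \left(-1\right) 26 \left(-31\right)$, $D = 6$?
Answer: $846$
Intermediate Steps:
$M = 806$ ($M = \left(-26\right) \left(-31\right) = 806$)
$U{\left(z,n \right)} = 26 - n$ ($U{\left(z,n \right)} = 2 \left(7 + 6\right) - n = 2 \cdot 13 - n = 26 - n$)
$U{\left(-222,-14 \right)} + M = \left(26 - -14\right) + 806 = \left(26 + 14\right) + 806 = 40 + 806 = 846$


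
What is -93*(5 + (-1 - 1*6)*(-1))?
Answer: -1116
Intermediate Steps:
-93*(5 + (-1 - 1*6)*(-1)) = -93*(5 + (-1 - 6)*(-1)) = -93*(5 - 7*(-1)) = -93*(5 + 7) = -93*12 = -1116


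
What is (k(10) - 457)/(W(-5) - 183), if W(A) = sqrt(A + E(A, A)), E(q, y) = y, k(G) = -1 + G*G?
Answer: 65514/33499 + 358*I*sqrt(10)/33499 ≈ 1.9557 + 0.033795*I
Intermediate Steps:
k(G) = -1 + G**2
W(A) = sqrt(2)*sqrt(A) (W(A) = sqrt(A + A) = sqrt(2*A) = sqrt(2)*sqrt(A))
(k(10) - 457)/(W(-5) - 183) = ((-1 + 10**2) - 457)/(sqrt(2)*sqrt(-5) - 183) = ((-1 + 100) - 457)/(sqrt(2)*(I*sqrt(5)) - 183) = (99 - 457)/(I*sqrt(10) - 183) = -358/(-183 + I*sqrt(10))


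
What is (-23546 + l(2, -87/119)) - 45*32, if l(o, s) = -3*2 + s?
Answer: -2974135/119 ≈ -24993.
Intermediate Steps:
l(o, s) = -6 + s
(-23546 + l(2, -87/119)) - 45*32 = (-23546 + (-6 - 87/119)) - 45*32 = (-23546 + (-6 - 87*1/119)) - 1440 = (-23546 + (-6 - 87/119)) - 1440 = (-23546 - 801/119) - 1440 = -2802775/119 - 1440 = -2974135/119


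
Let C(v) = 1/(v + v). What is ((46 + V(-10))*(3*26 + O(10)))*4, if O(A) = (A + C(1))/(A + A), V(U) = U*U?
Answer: 229293/5 ≈ 45859.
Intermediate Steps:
C(v) = 1/(2*v)
V(U) = U**2
O(A) = (1/2 + A)/(2*A) (O(A) = (A + (1/2)/1)/(A + A) = (A + (1/2)*1)/((2*A)) = (A + 1/2)*(1/(2*A)) = (1/2 + A)*(1/(2*A)) = (1/2 + A)/(2*A))
((46 + V(-10))*(3*26 + O(10)))*4 = ((46 + (-10)**2)*(3*26 + (1/4)*(1 + 2*10)/10))*4 = ((46 + 100)*(78 + (1/4)*(1/10)*(1 + 20)))*4 = (146*(78 + (1/4)*(1/10)*21))*4 = (146*(78 + 21/40))*4 = (146*(3141/40))*4 = (229293/20)*4 = 229293/5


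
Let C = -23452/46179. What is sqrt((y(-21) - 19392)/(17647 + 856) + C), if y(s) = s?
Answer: I*sqrt(126307204809371719)/284816679 ≈ 1.2478*I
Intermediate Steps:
C = -23452/46179 (C = -23452*1/46179 = -23452/46179 ≈ -0.50785)
sqrt((y(-21) - 19392)/(17647 + 856) + C) = sqrt((-21 - 19392)/(17647 + 856) - 23452/46179) = sqrt(-19413/18503 - 23452/46179) = sqrt(-1330405283/854450037) = I*sqrt(126307204809371719)/284816679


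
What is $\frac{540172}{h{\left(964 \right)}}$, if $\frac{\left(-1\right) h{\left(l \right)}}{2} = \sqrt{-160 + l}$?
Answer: $- \frac{135043 \sqrt{201}}{201} \approx -9525.2$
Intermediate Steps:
$h{\left(l \right)} = - 2 \sqrt{-160 + l}$
$\frac{540172}{h{\left(964 \right)}} = \frac{540172}{\left(-2\right) \sqrt{-160 + 964}} = \frac{540172}{\left(-2\right) \sqrt{804}} = \frac{540172}{\left(-2\right) 2 \sqrt{201}} = \frac{540172}{\left(-4\right) \sqrt{201}} = 540172 \left(- \frac{\sqrt{201}}{804}\right) = - \frac{135043 \sqrt{201}}{201}$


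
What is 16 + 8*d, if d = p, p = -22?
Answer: -160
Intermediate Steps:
d = -22
16 + 8*d = 16 + 8*(-22) = 16 - 176 = -160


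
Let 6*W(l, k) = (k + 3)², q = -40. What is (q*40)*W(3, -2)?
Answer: -800/3 ≈ -266.67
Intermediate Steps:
W(l, k) = (3 + k)²/6 (W(l, k) = (k + 3)²/6 = (3 + k)²/6)
(q*40)*W(3, -2) = (-40*40)*((3 - 2)²/6) = -800*1²/3 = -800/3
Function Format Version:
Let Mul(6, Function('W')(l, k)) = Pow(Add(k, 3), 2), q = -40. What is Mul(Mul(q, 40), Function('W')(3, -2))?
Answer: Rational(-800, 3) ≈ -266.67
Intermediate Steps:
Function('W')(l, k) = Mul(Rational(1, 6), Pow(Add(3, k), 2)) (Function('W')(l, k) = Mul(Rational(1, 6), Pow(Add(k, 3), 2)) = Mul(Rational(1, 6), Pow(Add(3, k), 2)))
Mul(Mul(q, 40), Function('W')(3, -2)) = Mul(Mul(-40, 40), Mul(Rational(1, 6), Pow(Add(3, -2), 2))) = Mul(-1600, Mul(Rational(1, 6), Pow(1, 2))) = Mul(-1600, Mul(Rational(1, 6), 1)) = Mul(-1600, Rational(1, 6)) = Rational(-800, 3)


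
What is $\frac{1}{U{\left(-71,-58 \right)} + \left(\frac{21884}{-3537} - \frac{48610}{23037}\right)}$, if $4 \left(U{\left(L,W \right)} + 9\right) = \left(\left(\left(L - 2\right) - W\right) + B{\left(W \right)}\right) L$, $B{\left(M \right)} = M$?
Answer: $\frac{108642492}{138894292877} \approx 0.0007822$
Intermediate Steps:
$U{\left(L,W \right)} = -9 + \frac{L \left(-2 + L\right)}{4}$ ($U{\left(L,W \right)} = -9 + \frac{\left(\left(\left(L - 2\right) - W\right) + W\right) L}{4} = -9 + \frac{\left(\left(\left(-2 + L\right) - W\right) + W\right) L}{4} = -9 + \frac{\left(\left(-2 + L - W\right) + W\right) L}{4} = -9 + \frac{\left(-2 + L\right) L}{4} = -9 + \frac{L \left(-2 + L\right)}{4}$)
$\frac{1}{U{\left(-71,-58 \right)} + \left(\frac{21884}{-3537} - \frac{48610}{23037}\right)} = \frac{1}{\left(-9 - - \frac{71}{2} + \frac{\left(-71\right)^{2}}{4}\right) + \left(\frac{21884}{-3537} - \frac{48610}{23037}\right)} = \frac{1}{\left(-9 + \frac{71}{2} + \frac{1}{4} \cdot 5041\right) + \left(21884 \left(- \frac{1}{3537}\right) - \frac{48610}{23037}\right)} = \frac{1}{\left(-9 + \frac{71}{2} + \frac{5041}{4}\right) - \frac{225358426}{27160623}} = \frac{1}{\frac{5147}{4} - \frac{225358426}{27160623}} = \frac{1}{\frac{138894292877}{108642492}} = \frac{108642492}{138894292877}$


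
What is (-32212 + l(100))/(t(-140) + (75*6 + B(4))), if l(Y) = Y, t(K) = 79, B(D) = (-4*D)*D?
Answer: -10704/155 ≈ -69.058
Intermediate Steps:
B(D) = -4*D**2
(-32212 + l(100))/(t(-140) + (75*6 + B(4))) = (-32212 + 100)/(79 + (75*6 - 4*4**2)) = -32112/(79 + (450 - 4*16)) = -32112/(79 + (450 - 64)) = -32112/(79 + 386) = -32112/465 = -32112*1/465 = -10704/155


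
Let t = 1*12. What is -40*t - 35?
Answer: -515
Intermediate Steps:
t = 12
-40*t - 35 = -40*12 - 35 = -480 - 35 = -515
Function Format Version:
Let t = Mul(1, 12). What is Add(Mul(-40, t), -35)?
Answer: -515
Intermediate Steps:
t = 12
Add(Mul(-40, t), -35) = Add(Mul(-40, 12), -35) = Add(-480, -35) = -515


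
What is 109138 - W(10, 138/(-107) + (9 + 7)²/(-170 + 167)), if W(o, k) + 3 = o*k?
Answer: 35312321/321 ≈ 1.1001e+5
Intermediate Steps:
W(o, k) = -3 + k*o (W(o, k) = -3 + o*k = -3 + k*o)
109138 - W(10, 138/(-107) + (9 + 7)²/(-170 + 167)) = 109138 - (-3 + (138/(-107) + (9 + 7)²/(-170 + 167))*10) = 109138 - (-3 + (138*(-1/107) + 16²/(-3))*10) = 109138 - (-3 + (-138/107 + 256*(-⅓))*10) = 109138 - (-3 + (-138/107 - 256/3)*10) = 109138 - (-3 - 27806/321*10) = 109138 - (-3 - 278060/321) = 109138 - 1*(-279023/321) = 109138 + 279023/321 = 35312321/321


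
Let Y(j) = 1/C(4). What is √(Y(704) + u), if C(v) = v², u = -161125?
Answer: I*√2577999/4 ≈ 401.4*I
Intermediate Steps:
Y(j) = 1/16 (Y(j) = 1/(4²) = 1/16)
√(Y(704) + u) = √(1/16 - 161125) = √(-2577999/16) = I*√2577999/4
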